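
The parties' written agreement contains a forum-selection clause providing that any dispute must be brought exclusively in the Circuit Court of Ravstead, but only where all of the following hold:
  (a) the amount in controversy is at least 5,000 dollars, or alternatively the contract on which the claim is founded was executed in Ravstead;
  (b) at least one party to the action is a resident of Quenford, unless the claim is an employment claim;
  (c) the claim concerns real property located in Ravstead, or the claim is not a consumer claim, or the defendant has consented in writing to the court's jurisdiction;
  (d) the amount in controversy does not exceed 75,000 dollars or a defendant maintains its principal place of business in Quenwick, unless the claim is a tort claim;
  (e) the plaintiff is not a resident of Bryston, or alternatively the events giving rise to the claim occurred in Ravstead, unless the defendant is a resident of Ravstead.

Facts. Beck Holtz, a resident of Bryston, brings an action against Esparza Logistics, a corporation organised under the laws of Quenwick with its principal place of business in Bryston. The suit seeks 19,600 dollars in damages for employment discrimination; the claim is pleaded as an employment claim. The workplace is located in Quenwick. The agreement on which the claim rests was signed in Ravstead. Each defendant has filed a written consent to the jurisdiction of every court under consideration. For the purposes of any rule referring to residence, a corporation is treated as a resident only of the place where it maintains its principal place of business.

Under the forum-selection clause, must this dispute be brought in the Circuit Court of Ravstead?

No

The Circuit Court of Ravstead:
  (a) The amount in controversy is USD 19,600, which meets the 5,000 dollars floor — that alternative is enough. Condition met.
  (b) No party resides in Quenford. The proviso rescues it, though: the claim is an employment claim. Satisfied.
  (c) The claim is an employment claim, not a consumer claim, so this disjunct is met. Met.
  (d) The amount in controversy is 19,600 dollars, within the $75,000 ceiling — that alternative is enough. Satisfied.
  (e) The plaintiff resides in Bryston; the operative events occurred in Quenwick, not Ravstead — every alternative fails. Nor does the 'unless' clause help: the defendant resides in Bryston, not Ravstead. Not met.
  → The clause does not apply.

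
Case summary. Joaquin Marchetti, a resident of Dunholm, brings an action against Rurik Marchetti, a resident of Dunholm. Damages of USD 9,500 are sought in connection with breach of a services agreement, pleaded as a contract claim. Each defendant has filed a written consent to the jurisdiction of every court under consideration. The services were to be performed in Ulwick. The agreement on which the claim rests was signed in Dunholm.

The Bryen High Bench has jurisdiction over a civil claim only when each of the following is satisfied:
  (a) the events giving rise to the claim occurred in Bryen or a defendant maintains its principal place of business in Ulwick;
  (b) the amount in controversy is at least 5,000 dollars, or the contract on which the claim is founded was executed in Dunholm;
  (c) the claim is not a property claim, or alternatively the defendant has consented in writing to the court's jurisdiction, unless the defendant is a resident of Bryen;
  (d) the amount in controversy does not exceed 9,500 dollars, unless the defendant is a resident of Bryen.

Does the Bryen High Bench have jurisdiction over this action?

The Bryen High Bench:
  (a) The operative events occurred in Ulwick, not Bryen; no defendant is a corporation — every alternative fails. Not met.
  (b) The amount in controversy is 9,500 dollars, which meets the $5,000 floor — that alternative is enough. Condition met.
  (c) The claim is a contract claim, not a property claim, so this disjunct is met. Met.
  (d) The amount in controversy is 9,500 dollars, within the USD 9,500 ceiling. Condition met.
  → The court lacks jurisdiction.

No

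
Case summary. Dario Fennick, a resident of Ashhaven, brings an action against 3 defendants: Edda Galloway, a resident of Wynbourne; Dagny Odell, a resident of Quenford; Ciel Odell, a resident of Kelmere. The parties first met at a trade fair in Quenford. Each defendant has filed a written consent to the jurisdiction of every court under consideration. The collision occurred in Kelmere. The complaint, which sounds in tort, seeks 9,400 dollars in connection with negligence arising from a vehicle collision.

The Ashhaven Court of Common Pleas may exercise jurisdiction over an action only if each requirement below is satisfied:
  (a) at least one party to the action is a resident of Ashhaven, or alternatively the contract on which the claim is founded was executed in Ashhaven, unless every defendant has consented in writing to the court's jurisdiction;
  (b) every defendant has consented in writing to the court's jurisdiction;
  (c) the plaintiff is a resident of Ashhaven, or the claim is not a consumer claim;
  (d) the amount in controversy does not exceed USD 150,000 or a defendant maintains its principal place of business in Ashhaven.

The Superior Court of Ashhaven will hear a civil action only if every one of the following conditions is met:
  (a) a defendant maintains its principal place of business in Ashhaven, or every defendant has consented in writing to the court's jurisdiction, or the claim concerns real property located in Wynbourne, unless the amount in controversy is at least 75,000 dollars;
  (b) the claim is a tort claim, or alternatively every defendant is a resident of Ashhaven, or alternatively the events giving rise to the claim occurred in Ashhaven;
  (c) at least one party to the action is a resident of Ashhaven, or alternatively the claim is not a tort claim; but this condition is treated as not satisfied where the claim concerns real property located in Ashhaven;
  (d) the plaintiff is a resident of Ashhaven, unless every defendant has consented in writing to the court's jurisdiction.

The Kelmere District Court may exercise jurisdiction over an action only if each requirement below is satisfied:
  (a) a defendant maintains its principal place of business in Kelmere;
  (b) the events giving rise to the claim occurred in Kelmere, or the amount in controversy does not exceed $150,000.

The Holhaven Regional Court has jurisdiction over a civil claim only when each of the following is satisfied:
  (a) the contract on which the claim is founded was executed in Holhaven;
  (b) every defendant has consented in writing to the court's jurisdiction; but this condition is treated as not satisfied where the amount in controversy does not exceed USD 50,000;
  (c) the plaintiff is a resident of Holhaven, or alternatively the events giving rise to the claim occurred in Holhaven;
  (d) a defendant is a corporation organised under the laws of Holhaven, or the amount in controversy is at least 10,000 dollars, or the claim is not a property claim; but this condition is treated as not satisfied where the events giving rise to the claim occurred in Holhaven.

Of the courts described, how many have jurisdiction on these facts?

The Ashhaven Court of Common Pleas:
  (a) Dario Fennick resides in Ashhaven, so one alternative holds. Satisfied.
  (b) Every defendant has filed written consent. Met.
  (c) The plaintiff resides in Ashhaven — that alternative is enough. Met.
  (d) The amount in controversy is USD 9,400, within the $150,000 ceiling, so this disjunct is met. Satisfied.
  → Jurisdiction lies.
The Superior Court of Ashhaven:
  (a) Every defendant has filed written consent, so one alternative holds. Satisfied.
  (b) The claim is a tort claim, so one alternative holds. Condition met.
  (c) Dario Fennick resides in Ashhaven, so this disjunct is met. The exception is not triggered, since the claim does not concern real property. Condition met.
  (d) The plaintiff resides in Ashhaven. Satisfied.
  → Jurisdiction lies.
The Kelmere District Court:
  (a) No defendant is a corporation. Fails.
  (b) The operative events occurred in Kelmere, so one alternative holds. Met.
  → Not every requirement is met — no jurisdiction.
The Holhaven Regional Court:
  (a) No contract (and hence no place of execution) is alleged. Condition not met.
  (b) Every defendant has filed written consent. But the carve-out bites: the amount in controversy is 9,400 dollars, within the 50,000 dollars ceiling. Condition not met.
  (c) The plaintiff resides in Ashhaven, not Holhaven; the operative events occurred in Kelmere, not Holhaven — no alternative holds. Not met.
  (d) The claim is a tort claim, not a property claim, so one alternative holds. And the carve-out is inapplicable — the operative events occurred in Kelmere, not Holhaven. Met.
  → No jurisdiction.
Courts with jurisdiction: the Ashhaven Court of Common Pleas, the Superior Court of Ashhaven — 2 in total.

2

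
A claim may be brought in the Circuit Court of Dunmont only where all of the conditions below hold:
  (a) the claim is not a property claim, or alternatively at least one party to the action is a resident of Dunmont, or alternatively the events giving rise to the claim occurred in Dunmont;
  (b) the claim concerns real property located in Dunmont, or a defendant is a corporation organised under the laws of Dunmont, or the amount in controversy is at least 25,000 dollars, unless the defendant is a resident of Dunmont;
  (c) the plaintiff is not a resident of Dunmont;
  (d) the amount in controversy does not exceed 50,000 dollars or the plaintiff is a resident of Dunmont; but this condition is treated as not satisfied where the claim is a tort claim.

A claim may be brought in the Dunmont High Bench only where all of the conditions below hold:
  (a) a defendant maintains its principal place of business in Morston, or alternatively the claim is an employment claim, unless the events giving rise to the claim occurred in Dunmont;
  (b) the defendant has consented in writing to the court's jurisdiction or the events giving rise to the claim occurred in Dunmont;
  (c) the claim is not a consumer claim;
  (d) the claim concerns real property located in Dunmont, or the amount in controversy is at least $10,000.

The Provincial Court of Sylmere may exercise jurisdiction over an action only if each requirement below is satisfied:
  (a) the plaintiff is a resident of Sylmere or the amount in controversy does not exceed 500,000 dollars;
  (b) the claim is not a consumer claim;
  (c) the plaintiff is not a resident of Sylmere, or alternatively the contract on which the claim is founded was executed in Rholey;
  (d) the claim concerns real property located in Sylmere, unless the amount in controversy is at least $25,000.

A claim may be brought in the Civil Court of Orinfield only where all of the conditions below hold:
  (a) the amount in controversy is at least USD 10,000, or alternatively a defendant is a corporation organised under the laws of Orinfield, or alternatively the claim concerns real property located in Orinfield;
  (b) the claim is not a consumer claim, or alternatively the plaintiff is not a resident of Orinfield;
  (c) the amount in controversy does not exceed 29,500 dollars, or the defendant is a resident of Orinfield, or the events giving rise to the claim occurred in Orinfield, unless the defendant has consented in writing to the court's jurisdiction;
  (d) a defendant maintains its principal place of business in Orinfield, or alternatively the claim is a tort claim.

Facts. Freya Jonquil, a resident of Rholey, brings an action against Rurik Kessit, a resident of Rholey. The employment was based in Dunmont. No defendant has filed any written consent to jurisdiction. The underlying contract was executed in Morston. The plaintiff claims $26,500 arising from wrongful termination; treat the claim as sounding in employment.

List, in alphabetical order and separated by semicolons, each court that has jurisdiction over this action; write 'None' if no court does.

the Circuit Court of Dunmont; the Dunmont High Bench; the Provincial Court of Sylmere

The Circuit Court of Dunmont:
  (a) The claim is an employment claim, not a property claim, which satisfies one of the alternatives. Satisfied.
  (b) The amount in controversy is 26,500 dollars, which meets the USD 25,000 floor — that alternative is enough. Condition met.
  (c) The plaintiff resides in Rholey, which is not Dunmont. Satisfied.
  (d) The amount in controversy is 26,500 dollars, within the 50,000 dollars ceiling, so this disjunct is met. And the carve-out is inapplicable — the claim is an employment claim, not a tort claim. Met.
  → All conditions met; jurisdiction exists.
The Dunmont High Bench:
  (a) The claim is an employment claim, which satisfies one of the alternatives. Satisfied.
  (b) The operative events occurred in Dunmont, which satisfies one of the alternatives. Met.
  (c) The claim is an employment claim, not a consumer claim. Met.
  (d) The amount in controversy is $26,500, which meets the 10,000 dollars floor, so one alternative holds. Condition met.
  → All conditions met; jurisdiction exists.
The Provincial Court of Sylmere:
  (a) The amount in controversy is 26,500 dollars, within the USD 500,000 ceiling, which satisfies one of the alternatives. Condition met.
  (b) The claim is an employment claim, not a consumer claim. Met.
  (c) The plaintiff resides in Rholey, which is not Sylmere — that alternative is enough. Satisfied.
  (d) The claim does not concern real property. The proviso rescues it, though: the amount in controversy is 26,500 dollars, which meets the USD 25,000 floor. Met.
  → All conditions met; jurisdiction exists.
The Civil Court of Orinfield:
  (a) The amount in controversy is 26,500 dollars, which meets the 10,000 dollars floor, so this disjunct is met. Condition met.
  (b) The claim is an employment claim, not a consumer claim — that alternative is enough. Met.
  (c) The amount in controversy is USD 26,500, within the $29,500 ceiling, which satisfies one of the alternatives. Condition met.
  (d) No defendant is a corporation; the claim is an employment claim, not a tort claim — none of the alternatives is met. Condition not met.
  → The court lacks jurisdiction.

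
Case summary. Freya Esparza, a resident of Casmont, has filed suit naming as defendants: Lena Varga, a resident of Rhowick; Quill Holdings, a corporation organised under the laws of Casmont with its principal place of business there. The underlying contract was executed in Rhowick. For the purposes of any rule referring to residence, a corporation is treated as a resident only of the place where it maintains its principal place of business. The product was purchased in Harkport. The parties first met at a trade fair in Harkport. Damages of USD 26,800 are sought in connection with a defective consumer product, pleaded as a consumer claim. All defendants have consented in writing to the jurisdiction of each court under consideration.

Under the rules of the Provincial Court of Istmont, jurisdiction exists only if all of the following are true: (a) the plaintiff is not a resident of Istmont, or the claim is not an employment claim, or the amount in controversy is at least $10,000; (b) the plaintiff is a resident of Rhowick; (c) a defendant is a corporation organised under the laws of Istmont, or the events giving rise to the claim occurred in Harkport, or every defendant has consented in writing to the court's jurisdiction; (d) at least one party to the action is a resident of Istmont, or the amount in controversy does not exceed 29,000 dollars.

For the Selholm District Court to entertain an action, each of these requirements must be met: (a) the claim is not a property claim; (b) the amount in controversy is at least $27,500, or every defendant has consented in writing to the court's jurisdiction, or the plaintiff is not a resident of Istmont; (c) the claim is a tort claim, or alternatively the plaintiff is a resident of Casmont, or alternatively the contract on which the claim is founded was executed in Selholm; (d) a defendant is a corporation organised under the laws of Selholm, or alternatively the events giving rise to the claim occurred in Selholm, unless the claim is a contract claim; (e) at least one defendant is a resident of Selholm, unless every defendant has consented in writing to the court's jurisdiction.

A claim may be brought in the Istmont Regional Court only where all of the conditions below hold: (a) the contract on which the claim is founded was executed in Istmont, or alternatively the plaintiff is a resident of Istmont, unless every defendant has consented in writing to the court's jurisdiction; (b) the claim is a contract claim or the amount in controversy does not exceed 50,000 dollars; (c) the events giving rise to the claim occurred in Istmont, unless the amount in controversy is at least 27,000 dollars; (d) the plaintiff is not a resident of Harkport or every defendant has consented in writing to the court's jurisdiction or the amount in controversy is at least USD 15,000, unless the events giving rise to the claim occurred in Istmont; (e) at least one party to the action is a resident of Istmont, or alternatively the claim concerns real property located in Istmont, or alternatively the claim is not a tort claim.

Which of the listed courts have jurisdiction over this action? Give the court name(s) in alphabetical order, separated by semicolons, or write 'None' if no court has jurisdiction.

The Provincial Court of Istmont:
  (a) The plaintiff resides in Casmont, which is not Istmont, which satisfies one of the alternatives. Met.
  (b) The plaintiff resides in Casmont, not Rhowick. Fails.
  (c) The operative events occurred in Harkport — that alternative is enough. Condition met.
  (d) The amount in controversy is $26,800, within the 29,000 dollars ceiling, so this disjunct is met. Condition met.
  → The court lacks jurisdiction.
The Selholm District Court:
  (a) The claim is a consumer claim, not a property claim. Met.
  (b) Every defendant has filed written consent, which satisfies one of the alternatives. Met.
  (c) The plaintiff resides in Casmont, so this disjunct is met. Satisfied.
  (d) The corporate defendant(s) are organised in Casmont, not Selholm; the operative events occurred in Harkport, not Selholm — none of the alternatives is met. Nor does the 'unless' clause help: the claim is a consumer claim, not a contract claim. Not met.
  (e) No defendant resides in Selholm (they reside in Rhowick, Casmont). But every defendant has filed written consent, and the 'unless' clause therefore excuses the requirement. Condition met.
  → Not every requirement is met — no jurisdiction.
The Istmont Regional Court:
  (a) The contract was executed in Rhowick, not Istmont; the plaintiff resides in Casmont, not Istmont — every alternative fails. But every defendant has filed written consent, and the 'unless' clause therefore excuses the requirement. Condition met.
  (b) The amount in controversy is 26,800 dollars, within the $50,000 ceiling — that alternative is enough. Met.
  (c) The operative events occurred in Harkport, not Istmont. And the amount in controversy is 26,800 dollars, below the USD 27,000 floor, so the proviso does not save it. Fails.
  (d) The plaintiff resides in Casmont, which is not Harkport, which satisfies one of the alternatives. Satisfied.
  (e) The claim is a consumer claim, not a tort claim, which satisfies one of the alternatives. Met.
  → Not every requirement is met — no jurisdiction.

None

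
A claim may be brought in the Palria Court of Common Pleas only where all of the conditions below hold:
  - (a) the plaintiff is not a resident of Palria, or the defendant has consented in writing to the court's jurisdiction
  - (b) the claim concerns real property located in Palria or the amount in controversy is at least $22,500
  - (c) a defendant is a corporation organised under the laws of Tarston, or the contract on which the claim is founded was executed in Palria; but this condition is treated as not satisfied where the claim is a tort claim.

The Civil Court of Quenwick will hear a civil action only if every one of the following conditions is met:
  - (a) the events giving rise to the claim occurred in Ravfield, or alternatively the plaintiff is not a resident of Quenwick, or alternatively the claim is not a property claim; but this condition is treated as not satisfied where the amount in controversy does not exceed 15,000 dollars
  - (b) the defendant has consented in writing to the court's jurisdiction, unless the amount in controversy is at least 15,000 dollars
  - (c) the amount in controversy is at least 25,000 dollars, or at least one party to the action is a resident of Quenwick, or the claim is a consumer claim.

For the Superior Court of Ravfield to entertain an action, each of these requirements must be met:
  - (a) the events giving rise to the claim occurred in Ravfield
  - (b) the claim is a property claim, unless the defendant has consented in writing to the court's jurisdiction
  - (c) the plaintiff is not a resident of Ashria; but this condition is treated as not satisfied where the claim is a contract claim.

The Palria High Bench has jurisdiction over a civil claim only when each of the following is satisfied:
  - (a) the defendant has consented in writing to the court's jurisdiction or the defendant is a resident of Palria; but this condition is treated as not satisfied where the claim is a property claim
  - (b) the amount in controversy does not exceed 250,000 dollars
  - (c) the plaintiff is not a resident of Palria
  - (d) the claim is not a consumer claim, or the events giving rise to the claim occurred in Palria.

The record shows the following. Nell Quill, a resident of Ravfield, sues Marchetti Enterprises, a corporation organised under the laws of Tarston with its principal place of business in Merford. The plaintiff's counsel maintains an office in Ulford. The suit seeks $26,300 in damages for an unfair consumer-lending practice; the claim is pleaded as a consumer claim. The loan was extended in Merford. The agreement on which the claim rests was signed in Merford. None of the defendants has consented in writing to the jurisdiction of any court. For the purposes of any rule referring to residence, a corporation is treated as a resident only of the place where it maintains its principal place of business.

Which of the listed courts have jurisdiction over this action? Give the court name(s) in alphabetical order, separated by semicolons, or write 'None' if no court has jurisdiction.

the Civil Court of Quenwick; the Palria Court of Common Pleas

The Palria Court of Common Pleas:
  (a) The plaintiff resides in Ravfield, which is not Palria, so this disjunct is met. Condition met.
  (b) The amount in controversy is USD 26,300, which meets the 22,500 dollars floor, so one alternative holds. Met.
  (c) Marchetti Enterprises is organised under the laws of Tarston, which satisfies one of the alternatives. The exception is not triggered, since the claim is a consumer claim, not a tort claim. Met.
  → The court has jurisdiction.
The Civil Court of Quenwick:
  (a) The plaintiff resides in Ravfield, which is not Quenwick, which satisfies one of the alternatives. The exception is not triggered, since the amount in controversy is 26,300 dollars, above the USD 15,000 ceiling. Satisfied.
  (b) No such written consent has been filed. However, the amount in controversy is 26,300 dollars, which meets the $15,000 floor, so the 'unless' proviso supplies this condition. Met.
  (c) The amount in controversy is USD 26,300, which meets the USD 25,000 floor, so this disjunct is met. Satisfied.
  → Every requirement is satisfied — jurisdiction.
The Superior Court of Ravfield:
  (a) The operative events occurred in Merford, not Ravfield. Not satisfied.
  (b) The claim is a consumer claim, not a property claim. The proviso offers no rescue either, since no such written consent has been filed. Fails.
  (c) The plaintiff resides in Ravfield, which is not Ashria. And the carve-out is inapplicable — the claim is a consumer claim, not a contract claim. Condition met.
  → The court lacks jurisdiction.
The Palria High Bench:
  (a) No such written consent has been filed; the defendant resides in Merford, not Palria — none of the alternatives is met. Fails.
  (b) The amount in controversy is $26,300, within the 250,000 dollars ceiling. Condition met.
  (c) The plaintiff resides in Ravfield, which is not Palria. Satisfied.
  (d) The claim is a consumer claim; the operative events occurred in Merford, not Palria — no alternative holds. Fails.
  → Not every requirement is met — no jurisdiction.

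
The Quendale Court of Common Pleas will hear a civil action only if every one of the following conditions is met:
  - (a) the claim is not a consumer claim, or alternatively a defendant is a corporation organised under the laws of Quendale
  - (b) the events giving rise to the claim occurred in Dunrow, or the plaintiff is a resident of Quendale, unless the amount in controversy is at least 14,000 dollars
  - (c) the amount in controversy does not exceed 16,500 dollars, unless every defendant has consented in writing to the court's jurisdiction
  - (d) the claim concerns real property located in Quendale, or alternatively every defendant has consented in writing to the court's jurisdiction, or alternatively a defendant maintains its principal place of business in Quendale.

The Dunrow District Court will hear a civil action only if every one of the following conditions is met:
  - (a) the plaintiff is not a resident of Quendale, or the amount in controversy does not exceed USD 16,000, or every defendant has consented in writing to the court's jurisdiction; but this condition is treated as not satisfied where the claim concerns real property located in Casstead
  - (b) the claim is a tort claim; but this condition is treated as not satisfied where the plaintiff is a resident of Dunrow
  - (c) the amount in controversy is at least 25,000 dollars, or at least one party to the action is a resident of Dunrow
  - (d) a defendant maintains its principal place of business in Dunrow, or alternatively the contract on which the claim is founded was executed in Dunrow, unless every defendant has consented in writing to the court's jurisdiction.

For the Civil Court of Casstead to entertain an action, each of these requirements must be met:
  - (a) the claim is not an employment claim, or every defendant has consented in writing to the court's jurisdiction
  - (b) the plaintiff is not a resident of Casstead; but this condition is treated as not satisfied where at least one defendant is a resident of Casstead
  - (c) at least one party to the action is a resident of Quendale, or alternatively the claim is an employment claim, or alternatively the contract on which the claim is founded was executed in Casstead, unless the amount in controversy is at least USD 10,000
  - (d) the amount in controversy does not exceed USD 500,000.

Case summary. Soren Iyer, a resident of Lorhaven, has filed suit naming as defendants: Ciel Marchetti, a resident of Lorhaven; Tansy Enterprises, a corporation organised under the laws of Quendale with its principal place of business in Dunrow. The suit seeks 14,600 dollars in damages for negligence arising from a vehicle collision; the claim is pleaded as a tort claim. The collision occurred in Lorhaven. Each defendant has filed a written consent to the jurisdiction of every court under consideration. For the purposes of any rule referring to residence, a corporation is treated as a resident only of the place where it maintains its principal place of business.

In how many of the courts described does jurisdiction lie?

3

The Quendale Court of Common Pleas:
  (a) The claim is a tort claim, not a consumer claim, so one alternative holds. Met.
  (b) The operative events occurred in Lorhaven, not Dunrow; the plaintiff resides in Lorhaven, not Quendale — no alternative holds. But the amount in controversy is USD 14,600, which meets the 14,000 dollars floor, and the 'unless' clause therefore excuses the requirement. Condition met.
  (c) The amount in controversy is 14,600 dollars, within the $16,500 ceiling. Satisfied.
  (d) Every defendant has filed written consent, so this disjunct is met. Condition met.
  → The court has jurisdiction.
The Dunrow District Court:
  (a) The plaintiff resides in Lorhaven, which is not Quendale, so this disjunct is met. The carve-out does not apply: the claim does not concern real property. Met.
  (b) The claim is a tort claim. And the carve-out is inapplicable — the plaintiff resides in Lorhaven, not Dunrow. Met.
  (c) Tansy Enterprises resides in Dunrow, which satisfies one of the alternatives. Met.
  (d) Tansy Enterprises has its principal place of business in Dunrow — that alternative is enough. Condition met.
  → Every requirement is satisfied — jurisdiction.
The Civil Court of Casstead:
  (a) The claim is a tort claim, not an employment claim, so this disjunct is met. Met.
  (b) The plaintiff resides in Lorhaven, which is not Casstead. The exception is not triggered, since no defendant resides in Casstead (they reside in Lorhaven, Dunrow). Satisfied.
  (c) No party resides in Quendale; the claim is a tort claim, not an employment claim; no contract (and hence no place of execution) is alleged — none of the alternatives is met. But the amount in controversy is $14,600, which meets the $10,000 floor, and the 'unless' clause therefore excuses the requirement. Condition met.
  (d) The amount in controversy is USD 14,600, within the USD 500,000 ceiling. Met.
  → Every requirement is satisfied — jurisdiction.
Courts with jurisdiction: the Quendale Court of Common Pleas, the Dunrow District Court, the Civil Court of Casstead — 3 in total.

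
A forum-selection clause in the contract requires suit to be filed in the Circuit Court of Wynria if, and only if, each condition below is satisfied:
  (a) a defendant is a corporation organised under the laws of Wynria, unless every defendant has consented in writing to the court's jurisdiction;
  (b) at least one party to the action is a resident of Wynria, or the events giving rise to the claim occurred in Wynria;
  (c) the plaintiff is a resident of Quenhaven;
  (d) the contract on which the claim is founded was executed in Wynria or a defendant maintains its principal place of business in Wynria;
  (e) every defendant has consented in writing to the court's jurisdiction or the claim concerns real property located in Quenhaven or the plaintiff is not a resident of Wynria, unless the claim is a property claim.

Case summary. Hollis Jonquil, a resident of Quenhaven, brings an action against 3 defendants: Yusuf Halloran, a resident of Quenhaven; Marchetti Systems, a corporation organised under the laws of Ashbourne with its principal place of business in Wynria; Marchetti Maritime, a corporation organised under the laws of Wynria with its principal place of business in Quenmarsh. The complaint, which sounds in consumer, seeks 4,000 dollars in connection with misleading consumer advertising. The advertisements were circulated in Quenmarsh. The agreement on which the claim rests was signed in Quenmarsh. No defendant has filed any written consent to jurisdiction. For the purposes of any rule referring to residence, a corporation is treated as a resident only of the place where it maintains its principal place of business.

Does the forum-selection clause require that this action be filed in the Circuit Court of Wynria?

The Circuit Court of Wynria:
  (a) Marchetti Maritime is organised under the laws of Wynria. Satisfied.
  (b) Marchetti Systems resides in Wynria — that alternative is enough. Condition met.
  (c) The plaintiff resides in Quenhaven. Met.
  (d) Marchetti Systems has its principal place of business in Wynria, so one alternative holds. Met.
  (e) The plaintiff resides in Quenhaven, which is not Wynria, so one alternative holds. Met.
  → The clause applies.

Yes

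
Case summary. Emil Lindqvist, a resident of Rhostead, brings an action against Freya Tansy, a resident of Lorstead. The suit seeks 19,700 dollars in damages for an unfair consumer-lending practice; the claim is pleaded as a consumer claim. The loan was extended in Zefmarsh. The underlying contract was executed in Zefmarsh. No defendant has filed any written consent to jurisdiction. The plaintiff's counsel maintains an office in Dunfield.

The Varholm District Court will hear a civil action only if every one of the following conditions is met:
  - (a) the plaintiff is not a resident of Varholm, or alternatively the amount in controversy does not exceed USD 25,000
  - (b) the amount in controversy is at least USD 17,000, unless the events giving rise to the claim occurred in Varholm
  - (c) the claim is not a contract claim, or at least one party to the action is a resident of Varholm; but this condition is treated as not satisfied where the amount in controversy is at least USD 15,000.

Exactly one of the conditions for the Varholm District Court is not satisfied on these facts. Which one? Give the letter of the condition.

The Varholm District Court:
  (a) The plaintiff resides in Rhostead, which is not Varholm, which satisfies one of the alternatives. Met.
  (b) The amount in controversy is 19,700 dollars, which meets the 17,000 dollars floor. Condition met.
  (c) The claim is a consumer claim, not a contract claim, which satisfies one of the alternatives. But the carve-out bites: the amount in controversy is $19,700, which meets the USD 15,000 floor. Not satisfied.
Only condition (c) fails.

(c)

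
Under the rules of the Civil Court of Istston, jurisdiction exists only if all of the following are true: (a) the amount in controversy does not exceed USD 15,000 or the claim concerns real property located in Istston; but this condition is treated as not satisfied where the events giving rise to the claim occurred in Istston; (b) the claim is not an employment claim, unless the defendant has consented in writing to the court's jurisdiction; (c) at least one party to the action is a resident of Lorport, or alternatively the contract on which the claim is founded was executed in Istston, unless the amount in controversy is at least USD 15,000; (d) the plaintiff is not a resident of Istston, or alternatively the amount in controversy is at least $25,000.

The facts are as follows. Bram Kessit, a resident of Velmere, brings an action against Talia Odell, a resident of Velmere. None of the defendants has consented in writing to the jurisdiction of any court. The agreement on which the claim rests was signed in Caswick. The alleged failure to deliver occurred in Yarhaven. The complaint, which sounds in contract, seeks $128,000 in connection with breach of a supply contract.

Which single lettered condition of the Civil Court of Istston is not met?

The Civil Court of Istston:
  (a) The amount in controversy is 128,000 dollars, above the 15,000 dollars ceiling; the claim does not concern real property — no alternative holds. Not met.
  (b) The claim is a contract claim, not an employment claim. Satisfied.
  (c) No party resides in Lorport; the contract was executed in Caswick, not Istston — no alternative holds. But the amount in controversy is $128,000, which meets the 15,000 dollars floor, and the 'unless' clause therefore excuses the requirement. Condition met.
  (d) The plaintiff resides in Velmere, which is not Istston, which satisfies one of the alternatives. Met.
Only condition (a) fails.

(a)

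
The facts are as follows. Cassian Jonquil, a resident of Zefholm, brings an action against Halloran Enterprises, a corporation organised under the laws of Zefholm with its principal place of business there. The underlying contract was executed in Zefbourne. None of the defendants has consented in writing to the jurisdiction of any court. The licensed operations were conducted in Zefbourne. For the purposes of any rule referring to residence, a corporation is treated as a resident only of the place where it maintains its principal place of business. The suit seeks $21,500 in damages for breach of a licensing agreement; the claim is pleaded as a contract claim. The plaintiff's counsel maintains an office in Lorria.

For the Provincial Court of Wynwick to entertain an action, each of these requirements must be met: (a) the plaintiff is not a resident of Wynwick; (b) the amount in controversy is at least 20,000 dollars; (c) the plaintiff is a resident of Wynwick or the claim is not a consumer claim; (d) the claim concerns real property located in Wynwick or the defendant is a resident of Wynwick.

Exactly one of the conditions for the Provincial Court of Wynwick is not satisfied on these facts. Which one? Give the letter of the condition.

(d)

The Provincial Court of Wynwick:
  (a) The plaintiff resides in Zefholm, which is not Wynwick. Met.
  (b) The amount in controversy is $21,500, which meets the $20,000 floor. Satisfied.
  (c) The claim is a contract claim, not a consumer claim, so one alternative holds. Condition met.
  (d) The claim does not concern real property; the defendant resides in Zefholm, not Wynwick — no alternative holds. Not met.
Only condition (d) fails.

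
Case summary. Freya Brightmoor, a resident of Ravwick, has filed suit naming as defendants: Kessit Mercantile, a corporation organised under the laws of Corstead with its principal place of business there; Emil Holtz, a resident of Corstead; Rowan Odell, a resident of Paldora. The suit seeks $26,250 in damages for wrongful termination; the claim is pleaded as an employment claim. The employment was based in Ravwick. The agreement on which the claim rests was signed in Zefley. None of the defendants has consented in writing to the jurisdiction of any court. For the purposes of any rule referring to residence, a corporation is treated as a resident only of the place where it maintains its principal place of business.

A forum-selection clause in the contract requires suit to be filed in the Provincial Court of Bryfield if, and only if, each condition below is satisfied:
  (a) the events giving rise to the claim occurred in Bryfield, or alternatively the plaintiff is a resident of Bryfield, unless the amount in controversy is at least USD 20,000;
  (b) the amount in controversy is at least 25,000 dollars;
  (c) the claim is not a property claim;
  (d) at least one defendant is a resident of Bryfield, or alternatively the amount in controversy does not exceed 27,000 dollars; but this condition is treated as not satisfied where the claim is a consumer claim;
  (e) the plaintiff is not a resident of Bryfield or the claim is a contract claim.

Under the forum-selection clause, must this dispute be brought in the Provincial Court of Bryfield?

The Provincial Court of Bryfield:
  (a) The operative events occurred in Ravwick, not Bryfield; the plaintiff resides in Ravwick, not Bryfield — no alternative holds. But the amount in controversy is USD 26,250, which meets the 20,000 dollars floor, and the 'unless' clause therefore excuses the requirement. Condition met.
  (b) The amount in controversy is 26,250 dollars, which meets the 25,000 dollars floor. Satisfied.
  (c) The claim is an employment claim, not a property claim. Met.
  (d) The amount in controversy is 26,250 dollars, within the 27,000 dollars ceiling, which satisfies one of the alternatives. The exception is not triggered, since the claim is an employment claim, not a consumer claim. Condition met.
  (e) The plaintiff resides in Ravwick, which is not Bryfield, so this disjunct is met. Satisfied.
  → The clause applies.

Yes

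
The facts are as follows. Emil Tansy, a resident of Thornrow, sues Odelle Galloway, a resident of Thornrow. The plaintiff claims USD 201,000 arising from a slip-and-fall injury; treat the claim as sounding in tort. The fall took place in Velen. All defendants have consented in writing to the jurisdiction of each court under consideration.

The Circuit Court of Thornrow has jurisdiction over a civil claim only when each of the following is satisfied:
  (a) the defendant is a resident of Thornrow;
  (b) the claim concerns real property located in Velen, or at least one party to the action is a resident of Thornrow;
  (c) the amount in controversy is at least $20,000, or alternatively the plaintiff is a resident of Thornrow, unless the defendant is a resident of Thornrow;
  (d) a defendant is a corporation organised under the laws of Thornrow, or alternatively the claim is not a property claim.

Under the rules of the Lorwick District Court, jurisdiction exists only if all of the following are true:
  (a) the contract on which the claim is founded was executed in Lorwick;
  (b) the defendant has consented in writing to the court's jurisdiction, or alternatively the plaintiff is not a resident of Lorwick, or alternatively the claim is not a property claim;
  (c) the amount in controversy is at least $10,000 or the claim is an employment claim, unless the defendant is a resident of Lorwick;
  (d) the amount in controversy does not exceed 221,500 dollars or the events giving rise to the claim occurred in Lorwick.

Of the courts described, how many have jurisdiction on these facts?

The Circuit Court of Thornrow:
  (a) The defendant resides in Thornrow. Met.
  (b) Emil Tansy resides in Thornrow, which satisfies one of the alternatives. Satisfied.
  (c) The amount in controversy is 201,000 dollars, which meets the $20,000 floor — that alternative is enough. Met.
  (d) The claim is a tort claim, not a property claim, so one alternative holds. Satisfied.
  → All conditions met; jurisdiction exists.
The Lorwick District Court:
  (a) No contract (and hence no place of execution) is alleged. Fails.
  (b) Every defendant has filed written consent, which satisfies one of the alternatives. Satisfied.
  (c) The amount in controversy is 201,000 dollars, which meets the $10,000 floor — that alternative is enough. Met.
  (d) The amount in controversy is 201,000 dollars, within the $221,500 ceiling, so one alternative holds. Met.
  → The court lacks jurisdiction.
Courts with jurisdiction: the Circuit Court of Thornrow — 1 in total.

1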